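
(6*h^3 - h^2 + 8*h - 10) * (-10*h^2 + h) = -60*h^5 + 16*h^4 - 81*h^3 + 108*h^2 - 10*h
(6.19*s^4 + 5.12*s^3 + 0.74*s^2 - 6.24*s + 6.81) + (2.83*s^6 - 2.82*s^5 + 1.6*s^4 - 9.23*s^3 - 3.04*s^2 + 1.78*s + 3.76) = 2.83*s^6 - 2.82*s^5 + 7.79*s^4 - 4.11*s^3 - 2.3*s^2 - 4.46*s + 10.57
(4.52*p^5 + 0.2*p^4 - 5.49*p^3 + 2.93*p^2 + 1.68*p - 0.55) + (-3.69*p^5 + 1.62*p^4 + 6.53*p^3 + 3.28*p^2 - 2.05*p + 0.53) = 0.83*p^5 + 1.82*p^4 + 1.04*p^3 + 6.21*p^2 - 0.37*p - 0.02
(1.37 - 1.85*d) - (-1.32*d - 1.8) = 3.17 - 0.53*d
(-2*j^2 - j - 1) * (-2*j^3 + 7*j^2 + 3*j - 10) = 4*j^5 - 12*j^4 - 11*j^3 + 10*j^2 + 7*j + 10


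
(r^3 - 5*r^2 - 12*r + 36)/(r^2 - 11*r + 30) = (r^2 + r - 6)/(r - 5)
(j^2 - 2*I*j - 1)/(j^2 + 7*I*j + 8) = (j - I)/(j + 8*I)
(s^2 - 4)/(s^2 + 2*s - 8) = (s + 2)/(s + 4)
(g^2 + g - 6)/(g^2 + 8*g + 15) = (g - 2)/(g + 5)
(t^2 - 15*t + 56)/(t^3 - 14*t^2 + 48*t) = (t - 7)/(t*(t - 6))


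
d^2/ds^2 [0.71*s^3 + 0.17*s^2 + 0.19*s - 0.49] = 4.26*s + 0.34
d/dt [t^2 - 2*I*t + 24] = 2*t - 2*I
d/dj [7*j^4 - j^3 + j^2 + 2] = j*(28*j^2 - 3*j + 2)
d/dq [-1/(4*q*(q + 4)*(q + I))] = (q*(q + 4) + q*(q + I) + (q + 4)*(q + I))/(4*q^2*(q + 4)^2*(q + I)^2)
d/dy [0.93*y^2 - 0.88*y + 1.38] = 1.86*y - 0.88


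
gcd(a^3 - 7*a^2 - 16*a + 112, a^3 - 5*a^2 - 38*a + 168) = a^2 - 11*a + 28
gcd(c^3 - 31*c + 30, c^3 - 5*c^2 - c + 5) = c^2 - 6*c + 5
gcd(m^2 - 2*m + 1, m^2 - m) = m - 1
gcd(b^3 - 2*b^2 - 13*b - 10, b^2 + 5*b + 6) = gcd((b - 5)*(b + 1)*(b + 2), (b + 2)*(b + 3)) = b + 2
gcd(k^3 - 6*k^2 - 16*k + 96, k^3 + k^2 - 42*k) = k - 6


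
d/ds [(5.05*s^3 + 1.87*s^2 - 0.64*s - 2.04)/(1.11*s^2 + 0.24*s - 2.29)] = (5.6055*s^4 + 2.424*s^3 - 33.5343*s^2 - 4.0358*s + 1.9552)/(1.2321*s^4 + 0.5328*s^3 - 5.0262*s^2 - 1.0992*s + 5.2441)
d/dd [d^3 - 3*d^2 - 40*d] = 3*d^2 - 6*d - 40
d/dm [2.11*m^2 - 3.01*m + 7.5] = 4.22*m - 3.01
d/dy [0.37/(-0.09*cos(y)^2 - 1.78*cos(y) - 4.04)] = -(0.0666*cos(y) + 0.6586)*sin(y)/(0.09*cos(y)^2 + 1.78*cos(y) + 4.04)^2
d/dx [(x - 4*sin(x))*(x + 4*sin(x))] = 2*x - 16*sin(2*x)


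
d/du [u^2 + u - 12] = 2*u + 1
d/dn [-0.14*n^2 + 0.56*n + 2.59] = 0.56 - 0.28*n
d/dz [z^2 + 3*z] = 2*z + 3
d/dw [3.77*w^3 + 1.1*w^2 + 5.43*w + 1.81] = 11.31*w^2 + 2.2*w + 5.43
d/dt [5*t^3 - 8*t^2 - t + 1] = 15*t^2 - 16*t - 1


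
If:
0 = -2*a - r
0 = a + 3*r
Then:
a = 0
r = 0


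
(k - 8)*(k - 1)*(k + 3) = k^3 - 6*k^2 - 19*k + 24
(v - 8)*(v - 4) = v^2 - 12*v + 32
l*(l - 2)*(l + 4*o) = l^3 + 4*l^2*o - 2*l^2 - 8*l*o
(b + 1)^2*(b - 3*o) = b^3 - 3*b^2*o + 2*b^2 - 6*b*o + b - 3*o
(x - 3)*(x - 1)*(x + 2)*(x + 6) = x^4 + 4*x^3 - 17*x^2 - 24*x + 36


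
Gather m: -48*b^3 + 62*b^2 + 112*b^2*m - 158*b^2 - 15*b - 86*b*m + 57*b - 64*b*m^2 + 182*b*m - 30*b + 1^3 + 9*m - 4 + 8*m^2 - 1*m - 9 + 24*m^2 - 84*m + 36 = -48*b^3 - 96*b^2 + 12*b + m^2*(32 - 64*b) + m*(112*b^2 + 96*b - 76) + 24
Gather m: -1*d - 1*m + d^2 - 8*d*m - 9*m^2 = d^2 - d - 9*m^2 + m*(-8*d - 1)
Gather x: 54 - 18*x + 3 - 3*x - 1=56 - 21*x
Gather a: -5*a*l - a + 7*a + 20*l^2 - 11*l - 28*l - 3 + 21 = a*(6 - 5*l) + 20*l^2 - 39*l + 18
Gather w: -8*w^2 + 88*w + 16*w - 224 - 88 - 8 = -8*w^2 + 104*w - 320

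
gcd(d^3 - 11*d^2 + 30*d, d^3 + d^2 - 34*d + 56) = 1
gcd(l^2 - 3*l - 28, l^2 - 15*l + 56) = l - 7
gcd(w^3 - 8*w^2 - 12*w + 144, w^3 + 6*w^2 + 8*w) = w + 4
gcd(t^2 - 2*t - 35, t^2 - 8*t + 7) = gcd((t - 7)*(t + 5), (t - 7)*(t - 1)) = t - 7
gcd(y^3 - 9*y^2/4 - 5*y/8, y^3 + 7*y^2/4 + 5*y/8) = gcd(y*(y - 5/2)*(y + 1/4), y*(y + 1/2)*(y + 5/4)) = y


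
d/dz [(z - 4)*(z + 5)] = 2*z + 1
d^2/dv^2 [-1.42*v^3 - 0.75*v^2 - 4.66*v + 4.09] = -8.52*v - 1.5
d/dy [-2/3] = 0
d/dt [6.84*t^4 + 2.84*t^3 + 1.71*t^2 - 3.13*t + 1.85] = 27.36*t^3 + 8.52*t^2 + 3.42*t - 3.13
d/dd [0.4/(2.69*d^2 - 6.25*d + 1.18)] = (2.5 - 2.152*d)/(2.69*d^2 - 6.25*d + 1.18)^2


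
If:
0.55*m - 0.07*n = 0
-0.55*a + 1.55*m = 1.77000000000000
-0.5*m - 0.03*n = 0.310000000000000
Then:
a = -4.41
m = -0.42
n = -3.31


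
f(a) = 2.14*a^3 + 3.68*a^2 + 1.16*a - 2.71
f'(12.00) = 1013.96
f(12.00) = 4239.05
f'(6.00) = 276.44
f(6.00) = 598.97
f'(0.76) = 10.46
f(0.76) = 1.24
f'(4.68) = 176.22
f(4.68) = 302.68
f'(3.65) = 113.55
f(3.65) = 154.61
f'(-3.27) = 45.74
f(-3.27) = -41.98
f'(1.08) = 16.60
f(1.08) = 5.53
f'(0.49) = 6.31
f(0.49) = -1.01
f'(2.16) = 47.01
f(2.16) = 38.53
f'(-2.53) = 23.63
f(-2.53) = -16.75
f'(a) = 6.42*a^2 + 7.36*a + 1.16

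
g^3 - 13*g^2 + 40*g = g*(g - 8)*(g - 5)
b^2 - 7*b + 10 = (b - 5)*(b - 2)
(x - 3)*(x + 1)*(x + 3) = x^3 + x^2 - 9*x - 9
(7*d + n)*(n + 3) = 7*d*n + 21*d + n^2 + 3*n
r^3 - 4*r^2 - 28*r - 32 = (r - 8)*(r + 2)^2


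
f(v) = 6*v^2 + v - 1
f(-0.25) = -0.88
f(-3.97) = 89.60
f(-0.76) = 1.71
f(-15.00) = 1334.00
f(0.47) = 0.80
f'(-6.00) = -71.00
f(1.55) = 14.96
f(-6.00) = 209.00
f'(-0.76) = -8.12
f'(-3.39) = -39.68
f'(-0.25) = -2.00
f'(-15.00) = -179.00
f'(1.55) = 19.60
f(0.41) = 0.42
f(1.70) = 18.04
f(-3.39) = 64.56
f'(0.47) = 6.64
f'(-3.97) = -46.64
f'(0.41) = 5.92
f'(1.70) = 21.40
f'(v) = 12*v + 1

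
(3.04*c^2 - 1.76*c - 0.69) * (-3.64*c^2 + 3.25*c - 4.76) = -11.0656*c^4 + 16.2864*c^3 - 17.6788*c^2 + 6.1351*c + 3.2844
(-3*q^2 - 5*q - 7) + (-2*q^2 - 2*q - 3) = -5*q^2 - 7*q - 10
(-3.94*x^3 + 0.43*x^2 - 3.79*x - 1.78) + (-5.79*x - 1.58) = -3.94*x^3 + 0.43*x^2 - 9.58*x - 3.36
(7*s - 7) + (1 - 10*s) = -3*s - 6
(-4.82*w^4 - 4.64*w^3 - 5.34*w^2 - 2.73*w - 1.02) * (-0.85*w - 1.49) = 4.097*w^5 + 11.1258*w^4 + 11.4526*w^3 + 10.2771*w^2 + 4.9347*w + 1.5198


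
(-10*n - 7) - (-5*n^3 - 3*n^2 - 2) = 5*n^3 + 3*n^2 - 10*n - 5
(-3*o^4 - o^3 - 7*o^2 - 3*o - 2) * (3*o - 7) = -9*o^5 + 18*o^4 - 14*o^3 + 40*o^2 + 15*o + 14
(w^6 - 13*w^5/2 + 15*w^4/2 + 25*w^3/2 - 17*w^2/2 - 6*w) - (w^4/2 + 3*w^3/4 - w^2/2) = w^6 - 13*w^5/2 + 7*w^4 + 47*w^3/4 - 8*w^2 - 6*w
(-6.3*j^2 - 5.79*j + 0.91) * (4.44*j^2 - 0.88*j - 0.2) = -27.972*j^4 - 20.1636*j^3 + 10.3956*j^2 + 0.3572*j - 0.182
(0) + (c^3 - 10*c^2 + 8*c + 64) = c^3 - 10*c^2 + 8*c + 64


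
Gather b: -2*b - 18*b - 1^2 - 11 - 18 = -20*b - 30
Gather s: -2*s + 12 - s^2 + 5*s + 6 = -s^2 + 3*s + 18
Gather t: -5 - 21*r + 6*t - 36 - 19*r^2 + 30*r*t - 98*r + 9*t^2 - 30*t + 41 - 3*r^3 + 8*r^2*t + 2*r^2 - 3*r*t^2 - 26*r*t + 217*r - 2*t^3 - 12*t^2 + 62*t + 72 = -3*r^3 - 17*r^2 + 98*r - 2*t^3 + t^2*(-3*r - 3) + t*(8*r^2 + 4*r + 38) + 72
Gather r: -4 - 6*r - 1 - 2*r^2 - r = -2*r^2 - 7*r - 5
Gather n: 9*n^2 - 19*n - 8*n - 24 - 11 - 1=9*n^2 - 27*n - 36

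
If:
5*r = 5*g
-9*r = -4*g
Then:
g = 0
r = 0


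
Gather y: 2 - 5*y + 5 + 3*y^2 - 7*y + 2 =3*y^2 - 12*y + 9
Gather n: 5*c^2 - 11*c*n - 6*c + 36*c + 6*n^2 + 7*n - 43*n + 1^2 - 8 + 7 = 5*c^2 + 30*c + 6*n^2 + n*(-11*c - 36)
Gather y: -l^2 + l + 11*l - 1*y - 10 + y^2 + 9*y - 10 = -l^2 + 12*l + y^2 + 8*y - 20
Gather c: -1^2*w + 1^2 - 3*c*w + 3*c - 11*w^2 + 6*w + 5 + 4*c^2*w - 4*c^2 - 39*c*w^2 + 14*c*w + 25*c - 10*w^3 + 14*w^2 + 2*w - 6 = c^2*(4*w - 4) + c*(-39*w^2 + 11*w + 28) - 10*w^3 + 3*w^2 + 7*w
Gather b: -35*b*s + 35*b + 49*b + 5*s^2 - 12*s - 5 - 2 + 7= b*(84 - 35*s) + 5*s^2 - 12*s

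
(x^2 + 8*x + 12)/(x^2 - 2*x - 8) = (x + 6)/(x - 4)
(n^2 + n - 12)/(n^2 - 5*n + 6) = (n + 4)/(n - 2)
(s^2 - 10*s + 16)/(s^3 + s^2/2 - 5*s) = 2*(s - 8)/(s*(2*s + 5))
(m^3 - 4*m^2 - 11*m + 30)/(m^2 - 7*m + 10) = m + 3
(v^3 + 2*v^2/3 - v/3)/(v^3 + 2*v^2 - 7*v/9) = 3*(v + 1)/(3*v + 7)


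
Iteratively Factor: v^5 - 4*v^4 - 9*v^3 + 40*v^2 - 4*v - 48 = (v + 1)*(v^4 - 5*v^3 - 4*v^2 + 44*v - 48) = (v + 1)*(v + 3)*(v^3 - 8*v^2 + 20*v - 16) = (v - 2)*(v + 1)*(v + 3)*(v^2 - 6*v + 8) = (v - 4)*(v - 2)*(v + 1)*(v + 3)*(v - 2)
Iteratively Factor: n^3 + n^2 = (n + 1)*(n^2) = n*(n + 1)*(n)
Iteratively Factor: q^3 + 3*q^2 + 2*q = (q + 1)*(q^2 + 2*q) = q*(q + 1)*(q + 2)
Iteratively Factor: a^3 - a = (a - 1)*(a^2 + a) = (a - 1)*(a + 1)*(a)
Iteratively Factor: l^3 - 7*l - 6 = (l + 2)*(l^2 - 2*l - 3) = (l - 3)*(l + 2)*(l + 1)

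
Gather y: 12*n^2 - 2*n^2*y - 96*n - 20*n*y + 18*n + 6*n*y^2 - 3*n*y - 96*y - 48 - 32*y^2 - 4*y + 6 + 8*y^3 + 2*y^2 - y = 12*n^2 - 78*n + 8*y^3 + y^2*(6*n - 30) + y*(-2*n^2 - 23*n - 101) - 42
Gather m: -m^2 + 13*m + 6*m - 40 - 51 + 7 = -m^2 + 19*m - 84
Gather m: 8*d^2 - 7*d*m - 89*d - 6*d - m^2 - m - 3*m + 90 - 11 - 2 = 8*d^2 - 95*d - m^2 + m*(-7*d - 4) + 77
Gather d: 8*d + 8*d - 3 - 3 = 16*d - 6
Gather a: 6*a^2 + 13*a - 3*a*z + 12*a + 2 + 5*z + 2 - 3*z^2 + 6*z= 6*a^2 + a*(25 - 3*z) - 3*z^2 + 11*z + 4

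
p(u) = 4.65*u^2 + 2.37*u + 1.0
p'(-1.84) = -14.74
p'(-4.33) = -37.90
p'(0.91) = 10.83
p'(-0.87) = -5.72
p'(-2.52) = -21.07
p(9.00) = 398.98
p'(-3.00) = -25.53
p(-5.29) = 118.59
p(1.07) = 8.86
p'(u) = 9.3*u + 2.37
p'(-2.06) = -16.79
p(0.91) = 7.01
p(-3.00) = 35.74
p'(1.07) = 12.32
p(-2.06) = 15.85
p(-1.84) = 12.38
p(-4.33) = 77.92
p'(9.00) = 86.07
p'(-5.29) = -46.83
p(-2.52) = 24.56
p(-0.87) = 2.46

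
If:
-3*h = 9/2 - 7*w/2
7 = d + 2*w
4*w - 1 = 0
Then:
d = 13/2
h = -29/24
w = 1/4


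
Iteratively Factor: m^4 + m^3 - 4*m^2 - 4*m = (m + 1)*(m^3 - 4*m) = m*(m + 1)*(m^2 - 4) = m*(m + 1)*(m + 2)*(m - 2)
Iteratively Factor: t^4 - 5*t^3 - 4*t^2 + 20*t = (t + 2)*(t^3 - 7*t^2 + 10*t) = (t - 2)*(t + 2)*(t^2 - 5*t) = (t - 5)*(t - 2)*(t + 2)*(t)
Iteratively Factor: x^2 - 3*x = (x - 3)*(x)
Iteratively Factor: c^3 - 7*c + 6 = (c - 2)*(c^2 + 2*c - 3) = (c - 2)*(c - 1)*(c + 3)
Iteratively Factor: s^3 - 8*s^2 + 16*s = (s - 4)*(s^2 - 4*s) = s*(s - 4)*(s - 4)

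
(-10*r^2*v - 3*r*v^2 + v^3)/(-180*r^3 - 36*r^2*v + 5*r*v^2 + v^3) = v*(10*r^2 + 3*r*v - v^2)/(180*r^3 + 36*r^2*v - 5*r*v^2 - v^3)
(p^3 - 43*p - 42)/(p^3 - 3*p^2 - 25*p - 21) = (p + 6)/(p + 3)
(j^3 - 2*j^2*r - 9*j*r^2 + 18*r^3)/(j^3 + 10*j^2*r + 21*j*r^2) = (j^2 - 5*j*r + 6*r^2)/(j*(j + 7*r))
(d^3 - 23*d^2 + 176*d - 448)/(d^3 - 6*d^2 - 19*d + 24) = (d^2 - 15*d + 56)/(d^2 + 2*d - 3)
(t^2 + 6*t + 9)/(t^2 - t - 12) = (t + 3)/(t - 4)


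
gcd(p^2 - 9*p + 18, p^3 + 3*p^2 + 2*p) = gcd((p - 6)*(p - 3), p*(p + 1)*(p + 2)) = 1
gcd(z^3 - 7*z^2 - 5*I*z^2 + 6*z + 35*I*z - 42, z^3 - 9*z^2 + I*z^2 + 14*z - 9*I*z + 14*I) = z^2 + z*(-7 + I) - 7*I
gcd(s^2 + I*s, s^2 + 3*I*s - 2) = s + I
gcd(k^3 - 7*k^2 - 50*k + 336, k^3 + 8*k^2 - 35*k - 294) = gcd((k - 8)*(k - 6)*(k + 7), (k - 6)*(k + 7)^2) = k^2 + k - 42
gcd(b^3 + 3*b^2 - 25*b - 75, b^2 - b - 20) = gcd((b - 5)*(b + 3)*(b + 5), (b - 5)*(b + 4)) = b - 5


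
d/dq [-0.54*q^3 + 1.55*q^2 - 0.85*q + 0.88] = -1.62*q^2 + 3.1*q - 0.85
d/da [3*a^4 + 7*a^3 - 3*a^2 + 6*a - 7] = 12*a^3 + 21*a^2 - 6*a + 6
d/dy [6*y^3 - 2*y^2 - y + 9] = 18*y^2 - 4*y - 1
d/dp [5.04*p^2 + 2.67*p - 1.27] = 10.08*p + 2.67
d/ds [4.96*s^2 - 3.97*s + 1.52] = 9.92*s - 3.97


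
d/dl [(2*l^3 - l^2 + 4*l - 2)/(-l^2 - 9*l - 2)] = (-2*l^4 - 36*l^3 + l^2 - 26)/(l^4 + 18*l^3 + 85*l^2 + 36*l + 4)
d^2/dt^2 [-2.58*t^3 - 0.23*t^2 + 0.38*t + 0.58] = -15.48*t - 0.46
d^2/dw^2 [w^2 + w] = 2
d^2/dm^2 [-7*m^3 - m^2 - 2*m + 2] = -42*m - 2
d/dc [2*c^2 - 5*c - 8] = 4*c - 5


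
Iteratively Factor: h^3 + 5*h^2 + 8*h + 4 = (h + 2)*(h^2 + 3*h + 2) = (h + 1)*(h + 2)*(h + 2)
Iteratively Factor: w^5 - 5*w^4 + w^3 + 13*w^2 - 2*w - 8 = (w - 4)*(w^4 - w^3 - 3*w^2 + w + 2) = (w - 4)*(w + 1)*(w^3 - 2*w^2 - w + 2) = (w - 4)*(w + 1)^2*(w^2 - 3*w + 2) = (w - 4)*(w - 1)*(w + 1)^2*(w - 2)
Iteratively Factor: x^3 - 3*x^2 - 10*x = (x - 5)*(x^2 + 2*x) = x*(x - 5)*(x + 2)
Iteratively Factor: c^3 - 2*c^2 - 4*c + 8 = (c - 2)*(c^2 - 4) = (c - 2)*(c + 2)*(c - 2)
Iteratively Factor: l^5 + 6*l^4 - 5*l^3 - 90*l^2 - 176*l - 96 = (l + 3)*(l^4 + 3*l^3 - 14*l^2 - 48*l - 32) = (l - 4)*(l + 3)*(l^3 + 7*l^2 + 14*l + 8) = (l - 4)*(l + 2)*(l + 3)*(l^2 + 5*l + 4) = (l - 4)*(l + 1)*(l + 2)*(l + 3)*(l + 4)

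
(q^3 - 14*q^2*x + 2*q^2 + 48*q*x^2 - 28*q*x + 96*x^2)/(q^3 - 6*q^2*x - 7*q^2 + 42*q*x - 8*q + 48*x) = (q^2 - 8*q*x + 2*q - 16*x)/(q^2 - 7*q - 8)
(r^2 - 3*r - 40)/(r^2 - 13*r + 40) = (r + 5)/(r - 5)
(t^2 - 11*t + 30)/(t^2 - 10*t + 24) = (t - 5)/(t - 4)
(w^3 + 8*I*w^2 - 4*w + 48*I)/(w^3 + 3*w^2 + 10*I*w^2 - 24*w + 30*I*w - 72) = (w - 2*I)/(w + 3)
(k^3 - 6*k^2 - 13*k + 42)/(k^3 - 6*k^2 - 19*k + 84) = (k^2 + k - 6)/(k^2 + k - 12)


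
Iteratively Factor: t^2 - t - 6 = (t - 3)*(t + 2)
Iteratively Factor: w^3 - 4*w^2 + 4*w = (w)*(w^2 - 4*w + 4) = w*(w - 2)*(w - 2)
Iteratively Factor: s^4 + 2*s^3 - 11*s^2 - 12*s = (s - 3)*(s^3 + 5*s^2 + 4*s) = (s - 3)*(s + 4)*(s^2 + s) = (s - 3)*(s + 1)*(s + 4)*(s)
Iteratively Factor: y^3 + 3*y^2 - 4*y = (y - 1)*(y^2 + 4*y) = y*(y - 1)*(y + 4)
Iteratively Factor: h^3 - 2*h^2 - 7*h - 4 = (h + 1)*(h^2 - 3*h - 4) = (h + 1)^2*(h - 4)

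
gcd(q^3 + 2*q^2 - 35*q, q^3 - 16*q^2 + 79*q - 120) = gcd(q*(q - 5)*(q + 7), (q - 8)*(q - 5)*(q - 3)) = q - 5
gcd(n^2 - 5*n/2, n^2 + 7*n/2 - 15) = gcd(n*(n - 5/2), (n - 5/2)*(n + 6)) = n - 5/2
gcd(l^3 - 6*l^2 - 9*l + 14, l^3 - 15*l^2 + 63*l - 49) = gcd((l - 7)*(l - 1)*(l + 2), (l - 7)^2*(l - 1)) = l^2 - 8*l + 7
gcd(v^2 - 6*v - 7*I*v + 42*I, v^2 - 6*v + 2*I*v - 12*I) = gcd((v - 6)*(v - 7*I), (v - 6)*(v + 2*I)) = v - 6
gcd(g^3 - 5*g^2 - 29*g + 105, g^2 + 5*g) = g + 5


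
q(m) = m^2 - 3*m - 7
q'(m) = 2*m - 3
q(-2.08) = 3.57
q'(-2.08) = -7.16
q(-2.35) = 5.57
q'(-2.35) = -7.70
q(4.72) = 1.12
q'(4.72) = 6.44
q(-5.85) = 44.77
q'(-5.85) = -14.70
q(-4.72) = 29.44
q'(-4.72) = -12.44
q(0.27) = -7.74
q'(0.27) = -2.46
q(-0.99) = -3.05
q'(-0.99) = -4.98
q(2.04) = -8.96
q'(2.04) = 1.08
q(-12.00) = 173.00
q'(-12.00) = -27.00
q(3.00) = -7.00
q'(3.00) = 3.00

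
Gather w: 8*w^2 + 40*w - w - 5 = 8*w^2 + 39*w - 5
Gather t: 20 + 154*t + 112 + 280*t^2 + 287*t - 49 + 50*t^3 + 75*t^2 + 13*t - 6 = 50*t^3 + 355*t^2 + 454*t + 77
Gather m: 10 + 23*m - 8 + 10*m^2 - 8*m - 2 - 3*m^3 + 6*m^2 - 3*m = -3*m^3 + 16*m^2 + 12*m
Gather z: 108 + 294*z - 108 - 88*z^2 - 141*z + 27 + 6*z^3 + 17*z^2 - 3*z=6*z^3 - 71*z^2 + 150*z + 27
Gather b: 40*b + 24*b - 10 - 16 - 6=64*b - 32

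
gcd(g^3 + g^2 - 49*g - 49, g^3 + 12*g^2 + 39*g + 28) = g^2 + 8*g + 7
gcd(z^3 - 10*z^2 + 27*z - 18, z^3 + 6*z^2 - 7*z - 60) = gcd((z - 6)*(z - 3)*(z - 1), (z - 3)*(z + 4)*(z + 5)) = z - 3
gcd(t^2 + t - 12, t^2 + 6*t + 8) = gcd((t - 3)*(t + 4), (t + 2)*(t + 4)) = t + 4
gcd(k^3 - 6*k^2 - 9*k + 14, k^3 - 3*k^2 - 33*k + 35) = k^2 - 8*k + 7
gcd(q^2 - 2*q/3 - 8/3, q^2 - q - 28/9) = q + 4/3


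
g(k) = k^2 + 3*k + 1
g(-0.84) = -0.81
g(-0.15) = 0.57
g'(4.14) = 11.28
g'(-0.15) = 2.70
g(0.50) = 2.75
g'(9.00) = 21.00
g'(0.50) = 4.00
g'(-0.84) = 1.32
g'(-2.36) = -1.72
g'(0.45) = 3.90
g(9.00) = 109.00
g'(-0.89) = 1.22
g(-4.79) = 9.57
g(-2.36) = -0.51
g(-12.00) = 109.00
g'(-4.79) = -6.58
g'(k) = 2*k + 3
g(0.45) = 2.55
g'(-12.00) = -21.00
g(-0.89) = -0.88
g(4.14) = 30.56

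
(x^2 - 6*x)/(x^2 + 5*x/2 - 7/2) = 2*x*(x - 6)/(2*x^2 + 5*x - 7)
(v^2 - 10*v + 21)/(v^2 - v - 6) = (v - 7)/(v + 2)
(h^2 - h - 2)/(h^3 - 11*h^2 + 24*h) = (h^2 - h - 2)/(h*(h^2 - 11*h + 24))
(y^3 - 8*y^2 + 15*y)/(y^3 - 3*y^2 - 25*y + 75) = y/(y + 5)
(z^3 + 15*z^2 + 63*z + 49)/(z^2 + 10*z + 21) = (z^2 + 8*z + 7)/(z + 3)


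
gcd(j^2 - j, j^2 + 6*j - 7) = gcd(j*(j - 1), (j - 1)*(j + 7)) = j - 1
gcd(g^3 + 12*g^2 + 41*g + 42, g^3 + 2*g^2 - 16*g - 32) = g + 2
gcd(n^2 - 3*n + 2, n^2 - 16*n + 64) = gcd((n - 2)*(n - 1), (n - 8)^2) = 1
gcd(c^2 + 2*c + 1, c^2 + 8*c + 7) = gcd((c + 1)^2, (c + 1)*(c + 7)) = c + 1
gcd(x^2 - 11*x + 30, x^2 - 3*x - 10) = x - 5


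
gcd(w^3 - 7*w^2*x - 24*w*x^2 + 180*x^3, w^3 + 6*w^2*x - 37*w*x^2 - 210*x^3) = -w^2 + w*x + 30*x^2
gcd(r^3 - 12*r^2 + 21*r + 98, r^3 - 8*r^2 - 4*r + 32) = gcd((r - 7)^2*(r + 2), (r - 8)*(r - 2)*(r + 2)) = r + 2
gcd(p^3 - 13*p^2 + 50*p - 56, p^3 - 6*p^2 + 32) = p - 4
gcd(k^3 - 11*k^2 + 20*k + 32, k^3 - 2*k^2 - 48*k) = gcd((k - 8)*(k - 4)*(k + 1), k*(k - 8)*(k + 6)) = k - 8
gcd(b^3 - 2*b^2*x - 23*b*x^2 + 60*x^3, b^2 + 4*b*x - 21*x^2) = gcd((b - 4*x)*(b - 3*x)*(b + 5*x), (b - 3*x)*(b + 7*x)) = -b + 3*x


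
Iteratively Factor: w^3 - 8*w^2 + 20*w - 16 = (w - 2)*(w^2 - 6*w + 8) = (w - 4)*(w - 2)*(w - 2)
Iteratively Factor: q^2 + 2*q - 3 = (q + 3)*(q - 1)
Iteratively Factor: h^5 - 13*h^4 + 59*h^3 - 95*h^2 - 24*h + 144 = (h - 3)*(h^4 - 10*h^3 + 29*h^2 - 8*h - 48) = (h - 3)*(h + 1)*(h^3 - 11*h^2 + 40*h - 48) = (h - 3)^2*(h + 1)*(h^2 - 8*h + 16) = (h - 4)*(h - 3)^2*(h + 1)*(h - 4)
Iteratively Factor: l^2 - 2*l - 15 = (l - 5)*(l + 3)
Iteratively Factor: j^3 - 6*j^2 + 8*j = (j - 4)*(j^2 - 2*j) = j*(j - 4)*(j - 2)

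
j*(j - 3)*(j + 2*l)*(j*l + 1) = j^4*l + 2*j^3*l^2 - 3*j^3*l + j^3 - 6*j^2*l^2 + 2*j^2*l - 3*j^2 - 6*j*l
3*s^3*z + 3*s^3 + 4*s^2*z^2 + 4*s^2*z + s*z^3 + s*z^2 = (s + z)*(3*s + z)*(s*z + s)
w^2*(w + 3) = w^3 + 3*w^2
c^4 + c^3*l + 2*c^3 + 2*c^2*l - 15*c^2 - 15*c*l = c*(c - 3)*(c + 5)*(c + l)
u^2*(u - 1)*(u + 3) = u^4 + 2*u^3 - 3*u^2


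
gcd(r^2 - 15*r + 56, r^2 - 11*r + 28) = r - 7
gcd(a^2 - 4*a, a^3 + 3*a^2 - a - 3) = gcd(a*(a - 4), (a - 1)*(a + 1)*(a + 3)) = 1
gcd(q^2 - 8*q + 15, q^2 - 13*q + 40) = q - 5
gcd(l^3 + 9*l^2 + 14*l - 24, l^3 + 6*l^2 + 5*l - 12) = l^2 + 3*l - 4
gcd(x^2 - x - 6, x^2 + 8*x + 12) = x + 2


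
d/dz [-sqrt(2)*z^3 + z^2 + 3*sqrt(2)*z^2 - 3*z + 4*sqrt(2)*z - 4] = -3*sqrt(2)*z^2 + 2*z + 6*sqrt(2)*z - 3 + 4*sqrt(2)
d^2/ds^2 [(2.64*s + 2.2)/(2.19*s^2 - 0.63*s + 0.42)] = ((2.64*s + 2.2)*(4.38*s - 0.63)*(8.76*s - 1.26) - (34.6896*s + 6.3096)*(2.19*s^2 - 0.63*s + 0.42))/(2.19*s^2 - 0.63*s + 0.42)^3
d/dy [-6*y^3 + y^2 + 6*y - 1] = -18*y^2 + 2*y + 6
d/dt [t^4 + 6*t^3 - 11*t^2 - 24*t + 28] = 4*t^3 + 18*t^2 - 22*t - 24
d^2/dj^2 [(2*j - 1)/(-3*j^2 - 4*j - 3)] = 2*(-4*(2*j - 1)*(3*j + 2)^2 + (18*j + 5)*(3*j^2 + 4*j + 3))/(3*j^2 + 4*j + 3)^3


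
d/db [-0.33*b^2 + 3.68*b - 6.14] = 3.68 - 0.66*b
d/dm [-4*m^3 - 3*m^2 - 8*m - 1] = -12*m^2 - 6*m - 8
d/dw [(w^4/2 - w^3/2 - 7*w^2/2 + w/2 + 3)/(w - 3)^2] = (2*w^3 - 7*w^2 - 12*w + 5)/(2*(w^2 - 6*w + 9))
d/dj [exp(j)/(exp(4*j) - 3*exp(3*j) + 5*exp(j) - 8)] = (-(4*exp(3*j) - 9*exp(2*j) + 5)*exp(j) + exp(4*j) - 3*exp(3*j) + 5*exp(j) - 8)*exp(j)/(exp(4*j) - 3*exp(3*j) + 5*exp(j) - 8)^2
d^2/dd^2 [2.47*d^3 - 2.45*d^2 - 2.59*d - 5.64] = 14.82*d - 4.9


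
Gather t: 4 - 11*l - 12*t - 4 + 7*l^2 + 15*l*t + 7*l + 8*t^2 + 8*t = 7*l^2 - 4*l + 8*t^2 + t*(15*l - 4)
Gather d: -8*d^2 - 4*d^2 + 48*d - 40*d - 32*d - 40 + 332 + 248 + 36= -12*d^2 - 24*d + 576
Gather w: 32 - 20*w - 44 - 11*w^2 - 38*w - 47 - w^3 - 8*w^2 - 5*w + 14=-w^3 - 19*w^2 - 63*w - 45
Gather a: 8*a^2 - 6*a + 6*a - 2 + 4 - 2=8*a^2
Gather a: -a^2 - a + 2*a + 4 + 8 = -a^2 + a + 12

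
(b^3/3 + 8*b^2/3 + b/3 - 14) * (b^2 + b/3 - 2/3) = b^5/3 + 25*b^4/9 + b^3 - 47*b^2/3 - 44*b/9 + 28/3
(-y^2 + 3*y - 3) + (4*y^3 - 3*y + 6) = 4*y^3 - y^2 + 3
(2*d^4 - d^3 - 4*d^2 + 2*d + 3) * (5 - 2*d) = -4*d^5 + 12*d^4 + 3*d^3 - 24*d^2 + 4*d + 15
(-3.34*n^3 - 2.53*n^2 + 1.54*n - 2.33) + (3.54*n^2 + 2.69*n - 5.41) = -3.34*n^3 + 1.01*n^2 + 4.23*n - 7.74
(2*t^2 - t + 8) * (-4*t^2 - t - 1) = -8*t^4 + 2*t^3 - 33*t^2 - 7*t - 8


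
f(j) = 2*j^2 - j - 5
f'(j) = 4*j - 1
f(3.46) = 15.48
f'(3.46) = 12.84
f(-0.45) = -4.14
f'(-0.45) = -2.80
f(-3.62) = 24.83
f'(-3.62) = -15.48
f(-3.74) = 26.72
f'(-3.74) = -15.96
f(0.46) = -5.04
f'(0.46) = 0.84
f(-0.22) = -4.68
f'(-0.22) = -1.88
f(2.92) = 9.13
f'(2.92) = 10.68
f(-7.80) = 124.48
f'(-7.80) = -32.20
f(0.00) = -5.00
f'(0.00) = -1.00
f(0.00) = -5.00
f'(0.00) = -1.00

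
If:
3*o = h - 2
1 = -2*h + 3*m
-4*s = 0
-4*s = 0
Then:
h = 3*o + 2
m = 2*o + 5/3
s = 0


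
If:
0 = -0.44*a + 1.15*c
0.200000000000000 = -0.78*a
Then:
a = -0.26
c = -0.10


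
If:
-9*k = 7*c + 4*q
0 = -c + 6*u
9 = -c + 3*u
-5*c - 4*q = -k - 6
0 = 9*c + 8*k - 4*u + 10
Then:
No Solution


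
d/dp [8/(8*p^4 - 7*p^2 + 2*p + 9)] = 16*(-16*p^3 + 7*p - 1)/(8*p^4 - 7*p^2 + 2*p + 9)^2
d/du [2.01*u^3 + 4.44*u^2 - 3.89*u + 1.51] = 6.03*u^2 + 8.88*u - 3.89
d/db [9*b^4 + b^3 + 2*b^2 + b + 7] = 36*b^3 + 3*b^2 + 4*b + 1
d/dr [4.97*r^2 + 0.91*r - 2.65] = 9.94*r + 0.91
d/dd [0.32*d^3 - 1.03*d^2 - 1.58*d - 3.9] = 0.96*d^2 - 2.06*d - 1.58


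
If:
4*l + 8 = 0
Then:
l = -2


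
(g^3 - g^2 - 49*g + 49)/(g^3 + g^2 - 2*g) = (g^2 - 49)/(g*(g + 2))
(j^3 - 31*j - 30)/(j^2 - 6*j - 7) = (j^2 - j - 30)/(j - 7)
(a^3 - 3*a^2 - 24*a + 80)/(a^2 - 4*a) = a + 1 - 20/a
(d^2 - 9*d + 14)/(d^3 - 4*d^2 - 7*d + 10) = (d^2 - 9*d + 14)/(d^3 - 4*d^2 - 7*d + 10)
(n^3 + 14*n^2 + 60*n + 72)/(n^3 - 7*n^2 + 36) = (n^2 + 12*n + 36)/(n^2 - 9*n + 18)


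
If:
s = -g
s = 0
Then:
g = 0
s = 0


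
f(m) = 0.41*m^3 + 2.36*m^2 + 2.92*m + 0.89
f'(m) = 1.23*m^2 + 4.72*m + 2.92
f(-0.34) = 0.15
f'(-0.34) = 1.46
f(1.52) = 12.22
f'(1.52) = 12.94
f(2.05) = 20.33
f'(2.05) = 17.77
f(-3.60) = 1.83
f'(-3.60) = 1.87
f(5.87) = 182.28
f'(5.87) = 73.01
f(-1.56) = 0.52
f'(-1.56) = -1.45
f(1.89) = 17.61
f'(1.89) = 16.23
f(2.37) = 26.52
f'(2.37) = 21.02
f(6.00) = 191.93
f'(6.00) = 75.52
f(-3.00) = 2.30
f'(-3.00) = -0.17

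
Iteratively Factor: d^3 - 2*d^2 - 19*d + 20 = (d - 5)*(d^2 + 3*d - 4) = (d - 5)*(d - 1)*(d + 4)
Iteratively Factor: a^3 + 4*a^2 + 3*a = (a + 3)*(a^2 + a) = a*(a + 3)*(a + 1)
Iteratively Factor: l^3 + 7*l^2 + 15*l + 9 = (l + 3)*(l^2 + 4*l + 3) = (l + 1)*(l + 3)*(l + 3)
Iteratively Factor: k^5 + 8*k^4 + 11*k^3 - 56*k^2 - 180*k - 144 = (k + 2)*(k^4 + 6*k^3 - k^2 - 54*k - 72) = (k + 2)*(k + 4)*(k^3 + 2*k^2 - 9*k - 18) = (k + 2)*(k + 3)*(k + 4)*(k^2 - k - 6) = (k + 2)^2*(k + 3)*(k + 4)*(k - 3)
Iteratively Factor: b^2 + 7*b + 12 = (b + 3)*(b + 4)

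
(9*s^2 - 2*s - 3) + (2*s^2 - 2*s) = 11*s^2 - 4*s - 3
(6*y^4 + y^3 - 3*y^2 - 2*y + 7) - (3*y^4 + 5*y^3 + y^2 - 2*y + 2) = 3*y^4 - 4*y^3 - 4*y^2 + 5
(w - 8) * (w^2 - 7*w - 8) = w^3 - 15*w^2 + 48*w + 64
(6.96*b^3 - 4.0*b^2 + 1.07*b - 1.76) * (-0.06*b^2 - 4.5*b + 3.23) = -0.4176*b^5 - 31.08*b^4 + 40.4166*b^3 - 17.6294*b^2 + 11.3761*b - 5.6848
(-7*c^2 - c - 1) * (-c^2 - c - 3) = 7*c^4 + 8*c^3 + 23*c^2 + 4*c + 3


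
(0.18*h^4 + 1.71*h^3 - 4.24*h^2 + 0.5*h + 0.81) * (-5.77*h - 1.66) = -1.0386*h^5 - 10.1655*h^4 + 21.6262*h^3 + 4.1534*h^2 - 5.5037*h - 1.3446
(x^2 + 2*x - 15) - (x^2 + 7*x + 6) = -5*x - 21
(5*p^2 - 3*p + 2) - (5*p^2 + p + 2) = -4*p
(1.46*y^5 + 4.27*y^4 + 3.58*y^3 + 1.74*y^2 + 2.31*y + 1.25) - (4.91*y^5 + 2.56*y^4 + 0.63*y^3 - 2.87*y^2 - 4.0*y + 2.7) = -3.45*y^5 + 1.71*y^4 + 2.95*y^3 + 4.61*y^2 + 6.31*y - 1.45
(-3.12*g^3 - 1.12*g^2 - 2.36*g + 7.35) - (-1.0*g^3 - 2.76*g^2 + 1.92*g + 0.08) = -2.12*g^3 + 1.64*g^2 - 4.28*g + 7.27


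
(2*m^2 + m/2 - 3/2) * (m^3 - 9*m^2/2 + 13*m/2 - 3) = 2*m^5 - 17*m^4/2 + 37*m^3/4 + 4*m^2 - 45*m/4 + 9/2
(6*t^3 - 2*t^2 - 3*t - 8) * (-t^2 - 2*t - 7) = -6*t^5 - 10*t^4 - 35*t^3 + 28*t^2 + 37*t + 56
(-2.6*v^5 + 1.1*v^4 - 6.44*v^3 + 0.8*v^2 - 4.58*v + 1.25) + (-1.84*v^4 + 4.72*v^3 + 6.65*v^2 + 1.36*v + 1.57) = -2.6*v^5 - 0.74*v^4 - 1.72*v^3 + 7.45*v^2 - 3.22*v + 2.82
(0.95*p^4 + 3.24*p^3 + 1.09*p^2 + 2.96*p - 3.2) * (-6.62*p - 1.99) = -6.289*p^5 - 23.3393*p^4 - 13.6634*p^3 - 21.7643*p^2 + 15.2936*p + 6.368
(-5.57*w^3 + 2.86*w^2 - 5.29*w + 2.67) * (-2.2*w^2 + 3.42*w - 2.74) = 12.254*w^5 - 25.3414*w^4 + 36.681*w^3 - 31.8022*w^2 + 23.626*w - 7.3158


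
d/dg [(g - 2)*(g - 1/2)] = 2*g - 5/2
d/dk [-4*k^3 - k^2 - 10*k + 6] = -12*k^2 - 2*k - 10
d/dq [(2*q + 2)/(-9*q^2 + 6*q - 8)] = 2*(9*q^2 + 18*q - 14)/(81*q^4 - 108*q^3 + 180*q^2 - 96*q + 64)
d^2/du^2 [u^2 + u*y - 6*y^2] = 2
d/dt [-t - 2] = -1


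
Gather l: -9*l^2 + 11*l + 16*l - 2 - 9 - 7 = -9*l^2 + 27*l - 18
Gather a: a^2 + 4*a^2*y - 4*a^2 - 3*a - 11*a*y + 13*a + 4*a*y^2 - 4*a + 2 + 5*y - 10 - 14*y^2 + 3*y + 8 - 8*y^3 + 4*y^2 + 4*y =a^2*(4*y - 3) + a*(4*y^2 - 11*y + 6) - 8*y^3 - 10*y^2 + 12*y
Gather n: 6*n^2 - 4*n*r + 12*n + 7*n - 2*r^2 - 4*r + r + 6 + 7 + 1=6*n^2 + n*(19 - 4*r) - 2*r^2 - 3*r + 14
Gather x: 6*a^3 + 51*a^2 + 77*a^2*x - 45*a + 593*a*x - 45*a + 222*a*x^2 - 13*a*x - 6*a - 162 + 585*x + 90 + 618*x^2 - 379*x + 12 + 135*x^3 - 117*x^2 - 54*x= 6*a^3 + 51*a^2 - 96*a + 135*x^3 + x^2*(222*a + 501) + x*(77*a^2 + 580*a + 152) - 60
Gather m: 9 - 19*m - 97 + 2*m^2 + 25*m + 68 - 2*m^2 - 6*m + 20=0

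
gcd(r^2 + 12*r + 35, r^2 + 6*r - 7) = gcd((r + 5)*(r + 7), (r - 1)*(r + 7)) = r + 7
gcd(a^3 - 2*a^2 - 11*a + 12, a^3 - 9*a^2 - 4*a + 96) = a^2 - a - 12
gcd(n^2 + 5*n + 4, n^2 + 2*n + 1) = n + 1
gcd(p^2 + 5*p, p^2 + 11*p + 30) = p + 5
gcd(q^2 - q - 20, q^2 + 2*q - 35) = q - 5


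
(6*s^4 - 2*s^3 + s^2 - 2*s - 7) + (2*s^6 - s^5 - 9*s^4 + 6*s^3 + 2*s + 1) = 2*s^6 - s^5 - 3*s^4 + 4*s^3 + s^2 - 6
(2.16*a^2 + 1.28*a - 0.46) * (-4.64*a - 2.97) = -10.0224*a^3 - 12.3544*a^2 - 1.6672*a + 1.3662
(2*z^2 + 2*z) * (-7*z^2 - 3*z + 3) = -14*z^4 - 20*z^3 + 6*z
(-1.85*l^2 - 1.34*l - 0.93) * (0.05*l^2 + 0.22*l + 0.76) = -0.0925*l^4 - 0.474*l^3 - 1.7473*l^2 - 1.223*l - 0.7068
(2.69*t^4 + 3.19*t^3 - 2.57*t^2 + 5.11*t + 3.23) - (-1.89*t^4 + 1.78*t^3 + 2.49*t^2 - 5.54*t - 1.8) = 4.58*t^4 + 1.41*t^3 - 5.06*t^2 + 10.65*t + 5.03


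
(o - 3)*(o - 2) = o^2 - 5*o + 6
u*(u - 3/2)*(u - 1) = u^3 - 5*u^2/2 + 3*u/2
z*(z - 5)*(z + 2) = z^3 - 3*z^2 - 10*z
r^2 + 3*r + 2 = (r + 1)*(r + 2)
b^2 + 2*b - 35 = (b - 5)*(b + 7)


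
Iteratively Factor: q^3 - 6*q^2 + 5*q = (q)*(q^2 - 6*q + 5) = q*(q - 5)*(q - 1)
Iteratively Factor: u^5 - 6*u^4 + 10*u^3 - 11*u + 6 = (u - 1)*(u^4 - 5*u^3 + 5*u^2 + 5*u - 6) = (u - 1)*(u + 1)*(u^3 - 6*u^2 + 11*u - 6) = (u - 2)*(u - 1)*(u + 1)*(u^2 - 4*u + 3) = (u - 3)*(u - 2)*(u - 1)*(u + 1)*(u - 1)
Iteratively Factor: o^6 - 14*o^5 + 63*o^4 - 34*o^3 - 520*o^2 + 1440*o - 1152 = (o + 3)*(o^5 - 17*o^4 + 114*o^3 - 376*o^2 + 608*o - 384) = (o - 4)*(o + 3)*(o^4 - 13*o^3 + 62*o^2 - 128*o + 96) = (o - 4)^2*(o + 3)*(o^3 - 9*o^2 + 26*o - 24) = (o - 4)^3*(o + 3)*(o^2 - 5*o + 6) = (o - 4)^3*(o - 2)*(o + 3)*(o - 3)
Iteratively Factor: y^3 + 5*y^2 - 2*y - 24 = (y - 2)*(y^2 + 7*y + 12) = (y - 2)*(y + 3)*(y + 4)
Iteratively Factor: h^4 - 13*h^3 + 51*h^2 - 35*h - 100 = (h - 5)*(h^3 - 8*h^2 + 11*h + 20) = (h - 5)*(h - 4)*(h^2 - 4*h - 5) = (h - 5)*(h - 4)*(h + 1)*(h - 5)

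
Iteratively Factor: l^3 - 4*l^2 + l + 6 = (l - 3)*(l^2 - l - 2) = (l - 3)*(l - 2)*(l + 1)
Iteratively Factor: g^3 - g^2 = (g - 1)*(g^2) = g*(g - 1)*(g)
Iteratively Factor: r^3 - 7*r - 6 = (r + 2)*(r^2 - 2*r - 3) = (r - 3)*(r + 2)*(r + 1)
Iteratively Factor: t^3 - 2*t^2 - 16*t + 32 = (t - 2)*(t^2 - 16) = (t - 4)*(t - 2)*(t + 4)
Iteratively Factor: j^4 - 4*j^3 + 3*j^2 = (j)*(j^3 - 4*j^2 + 3*j) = j^2*(j^2 - 4*j + 3) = j^2*(j - 3)*(j - 1)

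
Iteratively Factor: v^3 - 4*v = (v - 2)*(v^2 + 2*v) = (v - 2)*(v + 2)*(v)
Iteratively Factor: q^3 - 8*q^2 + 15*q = (q - 3)*(q^2 - 5*q) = (q - 5)*(q - 3)*(q)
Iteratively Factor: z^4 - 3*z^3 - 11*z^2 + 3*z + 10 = (z + 2)*(z^3 - 5*z^2 - z + 5) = (z - 5)*(z + 2)*(z^2 - 1) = (z - 5)*(z - 1)*(z + 2)*(z + 1)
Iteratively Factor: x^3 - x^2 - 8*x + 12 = (x - 2)*(x^2 + x - 6) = (x - 2)*(x + 3)*(x - 2)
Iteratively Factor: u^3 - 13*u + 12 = (u - 3)*(u^2 + 3*u - 4) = (u - 3)*(u - 1)*(u + 4)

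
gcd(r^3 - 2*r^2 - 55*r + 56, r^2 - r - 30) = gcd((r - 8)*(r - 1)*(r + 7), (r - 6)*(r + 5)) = 1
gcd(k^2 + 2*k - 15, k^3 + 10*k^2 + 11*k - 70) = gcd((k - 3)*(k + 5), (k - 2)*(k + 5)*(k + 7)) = k + 5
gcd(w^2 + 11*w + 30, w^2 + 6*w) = w + 6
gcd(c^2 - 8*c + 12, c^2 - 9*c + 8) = 1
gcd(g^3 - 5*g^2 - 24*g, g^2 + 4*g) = g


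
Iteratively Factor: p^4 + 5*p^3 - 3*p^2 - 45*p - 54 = (p - 3)*(p^3 + 8*p^2 + 21*p + 18) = (p - 3)*(p + 3)*(p^2 + 5*p + 6) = (p - 3)*(p + 3)^2*(p + 2)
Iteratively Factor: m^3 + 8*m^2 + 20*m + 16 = (m + 2)*(m^2 + 6*m + 8) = (m + 2)^2*(m + 4)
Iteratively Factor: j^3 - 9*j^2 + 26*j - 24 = (j - 4)*(j^2 - 5*j + 6) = (j - 4)*(j - 3)*(j - 2)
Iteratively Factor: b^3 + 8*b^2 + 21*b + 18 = (b + 2)*(b^2 + 6*b + 9) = (b + 2)*(b + 3)*(b + 3)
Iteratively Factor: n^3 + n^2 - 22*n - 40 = (n - 5)*(n^2 + 6*n + 8) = (n - 5)*(n + 2)*(n + 4)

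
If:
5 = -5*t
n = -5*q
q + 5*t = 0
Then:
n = -25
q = 5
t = -1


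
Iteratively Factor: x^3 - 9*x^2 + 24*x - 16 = (x - 4)*(x^2 - 5*x + 4) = (x - 4)^2*(x - 1)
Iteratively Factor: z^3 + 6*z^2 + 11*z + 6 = (z + 1)*(z^2 + 5*z + 6) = (z + 1)*(z + 2)*(z + 3)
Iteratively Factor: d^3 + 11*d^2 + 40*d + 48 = (d + 3)*(d^2 + 8*d + 16) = (d + 3)*(d + 4)*(d + 4)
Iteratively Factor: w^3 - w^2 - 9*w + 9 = (w - 1)*(w^2 - 9) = (w - 1)*(w + 3)*(w - 3)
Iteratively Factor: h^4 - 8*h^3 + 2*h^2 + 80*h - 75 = (h - 1)*(h^3 - 7*h^2 - 5*h + 75) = (h - 5)*(h - 1)*(h^2 - 2*h - 15) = (h - 5)*(h - 1)*(h + 3)*(h - 5)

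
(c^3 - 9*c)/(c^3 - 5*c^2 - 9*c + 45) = c/(c - 5)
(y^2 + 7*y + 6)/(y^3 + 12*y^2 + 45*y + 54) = (y + 1)/(y^2 + 6*y + 9)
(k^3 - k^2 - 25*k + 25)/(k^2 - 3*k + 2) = (k^2 - 25)/(k - 2)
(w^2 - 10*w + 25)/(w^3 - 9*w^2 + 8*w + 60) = (w - 5)/(w^2 - 4*w - 12)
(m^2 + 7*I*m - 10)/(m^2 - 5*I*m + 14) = (m + 5*I)/(m - 7*I)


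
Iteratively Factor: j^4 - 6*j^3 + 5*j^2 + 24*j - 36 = (j - 3)*(j^3 - 3*j^2 - 4*j + 12) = (j - 3)^2*(j^2 - 4) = (j - 3)^2*(j - 2)*(j + 2)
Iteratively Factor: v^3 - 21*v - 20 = (v + 1)*(v^2 - v - 20) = (v + 1)*(v + 4)*(v - 5)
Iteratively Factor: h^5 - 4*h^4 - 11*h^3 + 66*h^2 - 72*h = (h - 3)*(h^4 - h^3 - 14*h^2 + 24*h) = (h - 3)^2*(h^3 + 2*h^2 - 8*h) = (h - 3)^2*(h + 4)*(h^2 - 2*h) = h*(h - 3)^2*(h + 4)*(h - 2)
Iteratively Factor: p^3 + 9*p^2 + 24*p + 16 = (p + 4)*(p^2 + 5*p + 4) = (p + 1)*(p + 4)*(p + 4)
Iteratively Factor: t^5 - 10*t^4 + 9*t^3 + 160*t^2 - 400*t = (t - 4)*(t^4 - 6*t^3 - 15*t^2 + 100*t) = (t - 4)*(t + 4)*(t^3 - 10*t^2 + 25*t) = (t - 5)*(t - 4)*(t + 4)*(t^2 - 5*t) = (t - 5)^2*(t - 4)*(t + 4)*(t)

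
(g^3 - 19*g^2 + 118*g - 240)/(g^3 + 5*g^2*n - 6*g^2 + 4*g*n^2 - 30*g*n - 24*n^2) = (g^2 - 13*g + 40)/(g^2 + 5*g*n + 4*n^2)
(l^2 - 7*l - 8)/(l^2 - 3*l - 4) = (l - 8)/(l - 4)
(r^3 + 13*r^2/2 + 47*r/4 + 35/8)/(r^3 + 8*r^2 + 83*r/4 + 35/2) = (r + 1/2)/(r + 2)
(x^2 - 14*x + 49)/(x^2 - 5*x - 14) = (x - 7)/(x + 2)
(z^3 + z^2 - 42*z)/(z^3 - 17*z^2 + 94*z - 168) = z*(z + 7)/(z^2 - 11*z + 28)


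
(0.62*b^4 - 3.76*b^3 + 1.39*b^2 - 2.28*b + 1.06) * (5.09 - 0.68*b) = -0.4216*b^5 + 5.7126*b^4 - 20.0836*b^3 + 8.6255*b^2 - 12.326*b + 5.3954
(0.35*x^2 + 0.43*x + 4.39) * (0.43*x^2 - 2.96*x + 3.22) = 0.1505*x^4 - 0.8511*x^3 + 1.7419*x^2 - 11.6098*x + 14.1358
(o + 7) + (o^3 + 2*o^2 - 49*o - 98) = o^3 + 2*o^2 - 48*o - 91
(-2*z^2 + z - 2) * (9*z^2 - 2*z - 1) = -18*z^4 + 13*z^3 - 18*z^2 + 3*z + 2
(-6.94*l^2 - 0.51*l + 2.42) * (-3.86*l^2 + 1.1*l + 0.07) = 26.7884*l^4 - 5.6654*l^3 - 10.388*l^2 + 2.6263*l + 0.1694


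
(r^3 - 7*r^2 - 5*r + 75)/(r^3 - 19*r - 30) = (r - 5)/(r + 2)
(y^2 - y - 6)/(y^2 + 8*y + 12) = (y - 3)/(y + 6)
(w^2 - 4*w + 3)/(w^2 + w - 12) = (w - 1)/(w + 4)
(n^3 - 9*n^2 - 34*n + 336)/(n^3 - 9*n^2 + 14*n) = (n^2 - 2*n - 48)/(n*(n - 2))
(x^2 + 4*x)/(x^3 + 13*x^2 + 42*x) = (x + 4)/(x^2 + 13*x + 42)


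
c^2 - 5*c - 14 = (c - 7)*(c + 2)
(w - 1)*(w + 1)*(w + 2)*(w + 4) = w^4 + 6*w^3 + 7*w^2 - 6*w - 8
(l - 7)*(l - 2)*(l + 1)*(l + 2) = l^4 - 6*l^3 - 11*l^2 + 24*l + 28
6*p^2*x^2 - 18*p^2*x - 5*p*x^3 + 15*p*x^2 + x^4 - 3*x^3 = x*(-3*p + x)*(-2*p + x)*(x - 3)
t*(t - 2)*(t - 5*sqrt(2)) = t^3 - 5*sqrt(2)*t^2 - 2*t^2 + 10*sqrt(2)*t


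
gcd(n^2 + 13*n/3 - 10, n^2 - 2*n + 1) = 1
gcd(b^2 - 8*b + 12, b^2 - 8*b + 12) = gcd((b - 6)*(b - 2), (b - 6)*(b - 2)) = b^2 - 8*b + 12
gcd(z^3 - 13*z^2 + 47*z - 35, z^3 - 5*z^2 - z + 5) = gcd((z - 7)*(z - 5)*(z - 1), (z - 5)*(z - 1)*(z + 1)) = z^2 - 6*z + 5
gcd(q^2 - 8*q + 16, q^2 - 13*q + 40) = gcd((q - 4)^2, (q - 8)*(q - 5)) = 1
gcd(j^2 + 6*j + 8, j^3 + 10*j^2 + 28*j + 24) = j + 2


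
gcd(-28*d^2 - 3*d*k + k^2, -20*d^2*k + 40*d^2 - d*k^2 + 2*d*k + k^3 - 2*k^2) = 4*d + k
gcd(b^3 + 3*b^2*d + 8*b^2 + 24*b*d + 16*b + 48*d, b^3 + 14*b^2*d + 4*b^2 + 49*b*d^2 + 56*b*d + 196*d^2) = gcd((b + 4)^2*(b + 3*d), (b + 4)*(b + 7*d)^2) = b + 4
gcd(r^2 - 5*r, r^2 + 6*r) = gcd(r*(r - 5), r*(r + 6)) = r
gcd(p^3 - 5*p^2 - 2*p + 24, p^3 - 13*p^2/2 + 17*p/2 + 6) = p^2 - 7*p + 12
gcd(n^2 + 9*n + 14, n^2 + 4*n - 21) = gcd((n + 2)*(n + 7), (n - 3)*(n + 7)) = n + 7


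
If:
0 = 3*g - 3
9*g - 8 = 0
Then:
No Solution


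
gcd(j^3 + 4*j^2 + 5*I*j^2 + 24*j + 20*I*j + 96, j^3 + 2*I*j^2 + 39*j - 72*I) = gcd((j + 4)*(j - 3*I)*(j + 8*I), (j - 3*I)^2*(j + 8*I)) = j^2 + 5*I*j + 24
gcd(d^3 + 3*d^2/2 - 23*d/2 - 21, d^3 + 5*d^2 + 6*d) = d^2 + 5*d + 6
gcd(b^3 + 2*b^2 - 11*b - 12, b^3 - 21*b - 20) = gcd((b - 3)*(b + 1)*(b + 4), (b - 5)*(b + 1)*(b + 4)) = b^2 + 5*b + 4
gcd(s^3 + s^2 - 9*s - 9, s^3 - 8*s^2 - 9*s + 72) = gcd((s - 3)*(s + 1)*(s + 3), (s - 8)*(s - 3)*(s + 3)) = s^2 - 9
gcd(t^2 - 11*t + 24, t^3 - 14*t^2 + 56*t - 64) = t - 8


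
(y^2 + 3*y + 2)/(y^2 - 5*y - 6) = (y + 2)/(y - 6)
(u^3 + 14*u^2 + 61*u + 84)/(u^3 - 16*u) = (u^2 + 10*u + 21)/(u*(u - 4))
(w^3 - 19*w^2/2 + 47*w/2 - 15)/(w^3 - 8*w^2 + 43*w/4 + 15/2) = 2*(w - 1)/(2*w + 1)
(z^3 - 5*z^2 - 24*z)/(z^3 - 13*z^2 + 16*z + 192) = z/(z - 8)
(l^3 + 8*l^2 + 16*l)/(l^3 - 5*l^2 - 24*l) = (l^2 + 8*l + 16)/(l^2 - 5*l - 24)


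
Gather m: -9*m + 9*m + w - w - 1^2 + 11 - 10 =0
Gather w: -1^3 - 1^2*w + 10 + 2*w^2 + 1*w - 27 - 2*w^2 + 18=0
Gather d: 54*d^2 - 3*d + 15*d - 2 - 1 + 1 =54*d^2 + 12*d - 2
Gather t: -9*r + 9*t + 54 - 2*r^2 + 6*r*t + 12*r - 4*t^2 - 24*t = -2*r^2 + 3*r - 4*t^2 + t*(6*r - 15) + 54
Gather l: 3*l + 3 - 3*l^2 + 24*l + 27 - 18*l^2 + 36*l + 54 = -21*l^2 + 63*l + 84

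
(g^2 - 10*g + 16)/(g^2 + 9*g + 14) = (g^2 - 10*g + 16)/(g^2 + 9*g + 14)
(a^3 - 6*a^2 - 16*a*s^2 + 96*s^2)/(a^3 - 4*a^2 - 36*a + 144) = (a^2 - 16*s^2)/(a^2 + 2*a - 24)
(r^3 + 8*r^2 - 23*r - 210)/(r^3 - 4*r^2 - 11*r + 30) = (r^2 + 13*r + 42)/(r^2 + r - 6)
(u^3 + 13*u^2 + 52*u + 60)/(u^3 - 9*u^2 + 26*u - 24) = (u^3 + 13*u^2 + 52*u + 60)/(u^3 - 9*u^2 + 26*u - 24)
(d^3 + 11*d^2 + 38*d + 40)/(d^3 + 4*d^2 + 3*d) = (d^3 + 11*d^2 + 38*d + 40)/(d*(d^2 + 4*d + 3))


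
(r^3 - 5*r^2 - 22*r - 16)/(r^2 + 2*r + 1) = (r^2 - 6*r - 16)/(r + 1)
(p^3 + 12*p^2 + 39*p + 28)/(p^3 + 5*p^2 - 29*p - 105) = (p^2 + 5*p + 4)/(p^2 - 2*p - 15)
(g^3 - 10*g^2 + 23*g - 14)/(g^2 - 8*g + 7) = g - 2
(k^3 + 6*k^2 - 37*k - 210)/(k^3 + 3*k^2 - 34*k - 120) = (k + 7)/(k + 4)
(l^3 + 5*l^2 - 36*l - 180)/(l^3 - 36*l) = (l + 5)/l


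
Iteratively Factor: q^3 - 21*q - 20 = (q + 1)*(q^2 - q - 20) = (q - 5)*(q + 1)*(q + 4)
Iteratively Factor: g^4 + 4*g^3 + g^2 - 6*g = (g + 2)*(g^3 + 2*g^2 - 3*g) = g*(g + 2)*(g^2 + 2*g - 3) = g*(g + 2)*(g + 3)*(g - 1)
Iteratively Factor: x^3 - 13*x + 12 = (x - 3)*(x^2 + 3*x - 4) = (x - 3)*(x + 4)*(x - 1)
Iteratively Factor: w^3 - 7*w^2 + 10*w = (w)*(w^2 - 7*w + 10) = w*(w - 5)*(w - 2)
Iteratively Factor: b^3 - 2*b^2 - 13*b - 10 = (b - 5)*(b^2 + 3*b + 2) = (b - 5)*(b + 1)*(b + 2)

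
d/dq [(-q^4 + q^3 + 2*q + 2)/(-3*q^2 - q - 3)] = (6*q^5 + 10*q^3 - 3*q^2 + 12*q - 4)/(9*q^4 + 6*q^3 + 19*q^2 + 6*q + 9)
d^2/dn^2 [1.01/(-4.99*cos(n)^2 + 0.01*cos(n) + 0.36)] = (-100.596404*(1 - cos(n)^2)^2 + 0.151197*cos(n)^3 - 57.555759*cos(n)^2 - 0.298758*cos(n) + 104.225334)/(-4.99*cos(n)^2 + 0.01*cos(n) + 0.36)^3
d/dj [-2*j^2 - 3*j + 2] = -4*j - 3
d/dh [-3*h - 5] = -3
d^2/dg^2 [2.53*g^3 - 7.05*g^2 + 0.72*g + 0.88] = 15.18*g - 14.1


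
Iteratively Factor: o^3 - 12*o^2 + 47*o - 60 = (o - 4)*(o^2 - 8*o + 15) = (o - 4)*(o - 3)*(o - 5)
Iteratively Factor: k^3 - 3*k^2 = (k)*(k^2 - 3*k) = k*(k - 3)*(k)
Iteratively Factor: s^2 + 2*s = (s)*(s + 2)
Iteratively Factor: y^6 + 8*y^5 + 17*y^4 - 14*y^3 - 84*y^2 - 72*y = (y + 2)*(y^5 + 6*y^4 + 5*y^3 - 24*y^2 - 36*y) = (y + 2)*(y + 3)*(y^4 + 3*y^3 - 4*y^2 - 12*y) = y*(y + 2)*(y + 3)*(y^3 + 3*y^2 - 4*y - 12) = y*(y + 2)*(y + 3)^2*(y^2 - 4) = y*(y + 2)^2*(y + 3)^2*(y - 2)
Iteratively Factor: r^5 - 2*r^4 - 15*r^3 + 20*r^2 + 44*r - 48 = (r - 1)*(r^4 - r^3 - 16*r^2 + 4*r + 48) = (r - 1)*(r + 2)*(r^3 - 3*r^2 - 10*r + 24) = (r - 1)*(r + 2)*(r + 3)*(r^2 - 6*r + 8) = (r - 2)*(r - 1)*(r + 2)*(r + 3)*(r - 4)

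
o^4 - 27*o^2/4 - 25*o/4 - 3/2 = (o - 3)*(o + 1/2)^2*(o + 2)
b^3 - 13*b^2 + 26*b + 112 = (b - 8)*(b - 7)*(b + 2)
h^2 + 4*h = h*(h + 4)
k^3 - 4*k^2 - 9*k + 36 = (k - 4)*(k - 3)*(k + 3)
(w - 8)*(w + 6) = w^2 - 2*w - 48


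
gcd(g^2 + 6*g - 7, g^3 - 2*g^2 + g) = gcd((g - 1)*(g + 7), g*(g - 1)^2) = g - 1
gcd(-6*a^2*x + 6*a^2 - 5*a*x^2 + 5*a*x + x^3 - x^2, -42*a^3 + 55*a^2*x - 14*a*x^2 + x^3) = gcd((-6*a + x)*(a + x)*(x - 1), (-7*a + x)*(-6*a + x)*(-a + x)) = -6*a + x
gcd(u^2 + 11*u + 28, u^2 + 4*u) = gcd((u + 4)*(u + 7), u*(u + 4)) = u + 4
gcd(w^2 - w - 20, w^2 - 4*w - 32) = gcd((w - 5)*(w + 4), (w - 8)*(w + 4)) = w + 4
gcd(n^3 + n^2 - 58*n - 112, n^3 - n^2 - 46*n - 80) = n^2 - 6*n - 16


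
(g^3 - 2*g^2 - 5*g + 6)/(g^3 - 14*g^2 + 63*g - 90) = (g^2 + g - 2)/(g^2 - 11*g + 30)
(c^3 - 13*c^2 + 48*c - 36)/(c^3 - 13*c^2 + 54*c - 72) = (c^2 - 7*c + 6)/(c^2 - 7*c + 12)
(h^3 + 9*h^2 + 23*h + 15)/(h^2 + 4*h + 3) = h + 5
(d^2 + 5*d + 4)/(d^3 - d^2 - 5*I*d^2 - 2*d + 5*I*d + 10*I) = (d + 4)/(d^2 - d*(2 + 5*I) + 10*I)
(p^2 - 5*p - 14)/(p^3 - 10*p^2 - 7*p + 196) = (p + 2)/(p^2 - 3*p - 28)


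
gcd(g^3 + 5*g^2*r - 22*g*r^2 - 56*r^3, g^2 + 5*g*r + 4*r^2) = 1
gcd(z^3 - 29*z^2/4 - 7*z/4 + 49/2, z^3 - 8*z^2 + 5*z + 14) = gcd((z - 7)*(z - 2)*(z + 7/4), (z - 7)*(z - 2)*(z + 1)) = z^2 - 9*z + 14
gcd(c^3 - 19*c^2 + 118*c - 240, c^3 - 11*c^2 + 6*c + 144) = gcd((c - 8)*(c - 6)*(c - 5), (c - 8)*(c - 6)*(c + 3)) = c^2 - 14*c + 48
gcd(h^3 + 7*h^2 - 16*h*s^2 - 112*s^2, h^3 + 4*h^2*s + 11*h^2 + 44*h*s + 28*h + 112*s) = h^2 + 4*h*s + 7*h + 28*s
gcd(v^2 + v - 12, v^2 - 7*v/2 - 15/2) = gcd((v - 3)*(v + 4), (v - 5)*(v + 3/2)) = 1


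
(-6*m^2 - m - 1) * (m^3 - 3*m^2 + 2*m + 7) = -6*m^5 + 17*m^4 - 10*m^3 - 41*m^2 - 9*m - 7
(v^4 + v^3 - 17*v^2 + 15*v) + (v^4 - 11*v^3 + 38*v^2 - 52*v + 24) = 2*v^4 - 10*v^3 + 21*v^2 - 37*v + 24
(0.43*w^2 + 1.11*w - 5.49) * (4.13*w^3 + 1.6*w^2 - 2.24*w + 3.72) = 1.7759*w^5 + 5.2723*w^4 - 21.8609*w^3 - 9.6708*w^2 + 16.4268*w - 20.4228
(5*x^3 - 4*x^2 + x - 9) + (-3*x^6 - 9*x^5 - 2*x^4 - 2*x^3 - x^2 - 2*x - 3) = -3*x^6 - 9*x^5 - 2*x^4 + 3*x^3 - 5*x^2 - x - 12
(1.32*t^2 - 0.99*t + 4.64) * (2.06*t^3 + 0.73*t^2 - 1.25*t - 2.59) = 2.7192*t^5 - 1.0758*t^4 + 7.1857*t^3 + 1.2059*t^2 - 3.2359*t - 12.0176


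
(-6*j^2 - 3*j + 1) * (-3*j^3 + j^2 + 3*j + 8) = 18*j^5 + 3*j^4 - 24*j^3 - 56*j^2 - 21*j + 8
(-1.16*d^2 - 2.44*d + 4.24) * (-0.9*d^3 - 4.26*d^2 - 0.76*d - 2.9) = 1.044*d^5 + 7.1376*d^4 + 7.46*d^3 - 12.844*d^2 + 3.8536*d - 12.296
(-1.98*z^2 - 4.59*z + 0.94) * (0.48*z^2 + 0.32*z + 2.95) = -0.9504*z^4 - 2.8368*z^3 - 6.8586*z^2 - 13.2397*z + 2.773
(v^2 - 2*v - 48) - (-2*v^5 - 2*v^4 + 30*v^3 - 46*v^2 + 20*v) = 2*v^5 + 2*v^4 - 30*v^3 + 47*v^2 - 22*v - 48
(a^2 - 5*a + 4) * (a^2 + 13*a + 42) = a^4 + 8*a^3 - 19*a^2 - 158*a + 168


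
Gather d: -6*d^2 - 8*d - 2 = -6*d^2 - 8*d - 2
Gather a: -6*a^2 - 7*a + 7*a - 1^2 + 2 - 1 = -6*a^2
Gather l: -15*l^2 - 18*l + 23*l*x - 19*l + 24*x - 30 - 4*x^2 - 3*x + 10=-15*l^2 + l*(23*x - 37) - 4*x^2 + 21*x - 20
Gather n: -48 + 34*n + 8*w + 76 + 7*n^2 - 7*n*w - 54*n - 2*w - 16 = 7*n^2 + n*(-7*w - 20) + 6*w + 12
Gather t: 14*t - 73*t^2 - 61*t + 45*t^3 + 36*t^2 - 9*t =45*t^3 - 37*t^2 - 56*t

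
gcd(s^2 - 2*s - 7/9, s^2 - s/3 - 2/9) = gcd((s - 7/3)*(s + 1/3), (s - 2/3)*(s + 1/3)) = s + 1/3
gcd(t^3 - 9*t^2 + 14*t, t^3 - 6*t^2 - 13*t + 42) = t^2 - 9*t + 14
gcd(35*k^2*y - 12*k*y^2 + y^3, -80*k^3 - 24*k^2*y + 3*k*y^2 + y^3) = -5*k + y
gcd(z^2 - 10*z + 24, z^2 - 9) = 1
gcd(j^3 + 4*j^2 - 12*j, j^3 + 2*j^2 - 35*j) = j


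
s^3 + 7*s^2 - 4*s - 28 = (s - 2)*(s + 2)*(s + 7)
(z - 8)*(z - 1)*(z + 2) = z^3 - 7*z^2 - 10*z + 16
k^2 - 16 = (k - 4)*(k + 4)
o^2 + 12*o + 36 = (o + 6)^2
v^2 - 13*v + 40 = (v - 8)*(v - 5)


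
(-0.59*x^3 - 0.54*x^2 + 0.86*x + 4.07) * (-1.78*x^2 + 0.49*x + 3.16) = 1.0502*x^5 + 0.6721*x^4 - 3.6598*x^3 - 8.5296*x^2 + 4.7119*x + 12.8612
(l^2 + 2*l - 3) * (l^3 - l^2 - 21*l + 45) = l^5 + l^4 - 26*l^3 + 6*l^2 + 153*l - 135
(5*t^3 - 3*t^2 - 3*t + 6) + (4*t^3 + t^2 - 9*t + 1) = 9*t^3 - 2*t^2 - 12*t + 7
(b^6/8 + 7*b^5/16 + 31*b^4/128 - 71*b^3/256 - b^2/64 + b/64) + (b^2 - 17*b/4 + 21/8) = b^6/8 + 7*b^5/16 + 31*b^4/128 - 71*b^3/256 + 63*b^2/64 - 271*b/64 + 21/8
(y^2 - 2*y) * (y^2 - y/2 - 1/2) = y^4 - 5*y^3/2 + y^2/2 + y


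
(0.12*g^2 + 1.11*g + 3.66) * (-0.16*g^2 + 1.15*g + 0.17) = -0.0192*g^4 - 0.0396*g^3 + 0.7113*g^2 + 4.3977*g + 0.6222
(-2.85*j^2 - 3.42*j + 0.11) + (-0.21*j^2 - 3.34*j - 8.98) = -3.06*j^2 - 6.76*j - 8.87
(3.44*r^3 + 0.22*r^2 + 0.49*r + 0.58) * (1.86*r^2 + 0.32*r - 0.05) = 6.3984*r^5 + 1.51*r^4 + 0.8098*r^3 + 1.2246*r^2 + 0.1611*r - 0.029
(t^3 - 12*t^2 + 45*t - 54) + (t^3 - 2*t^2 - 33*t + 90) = 2*t^3 - 14*t^2 + 12*t + 36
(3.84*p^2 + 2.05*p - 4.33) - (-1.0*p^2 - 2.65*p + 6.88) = 4.84*p^2 + 4.7*p - 11.21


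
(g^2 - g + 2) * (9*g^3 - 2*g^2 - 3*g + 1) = 9*g^5 - 11*g^4 + 17*g^3 - 7*g + 2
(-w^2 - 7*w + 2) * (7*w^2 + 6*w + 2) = -7*w^4 - 55*w^3 - 30*w^2 - 2*w + 4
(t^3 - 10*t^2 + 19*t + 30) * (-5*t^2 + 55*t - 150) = -5*t^5 + 105*t^4 - 795*t^3 + 2395*t^2 - 1200*t - 4500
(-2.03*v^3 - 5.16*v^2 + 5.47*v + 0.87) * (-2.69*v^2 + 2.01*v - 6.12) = 5.4607*v^5 + 9.8001*v^4 - 12.6623*v^3 + 40.2336*v^2 - 31.7277*v - 5.3244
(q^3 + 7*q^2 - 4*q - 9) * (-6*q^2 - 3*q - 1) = -6*q^5 - 45*q^4 + 2*q^3 + 59*q^2 + 31*q + 9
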